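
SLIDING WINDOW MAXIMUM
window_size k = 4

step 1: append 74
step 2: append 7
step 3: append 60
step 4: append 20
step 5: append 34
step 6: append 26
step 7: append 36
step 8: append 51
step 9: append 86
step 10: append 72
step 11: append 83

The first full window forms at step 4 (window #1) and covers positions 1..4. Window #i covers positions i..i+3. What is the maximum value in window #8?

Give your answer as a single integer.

Answer: 86

Derivation:
step 1: append 74 -> window=[74] (not full yet)
step 2: append 7 -> window=[74, 7] (not full yet)
step 3: append 60 -> window=[74, 7, 60] (not full yet)
step 4: append 20 -> window=[74, 7, 60, 20] -> max=74
step 5: append 34 -> window=[7, 60, 20, 34] -> max=60
step 6: append 26 -> window=[60, 20, 34, 26] -> max=60
step 7: append 36 -> window=[20, 34, 26, 36] -> max=36
step 8: append 51 -> window=[34, 26, 36, 51] -> max=51
step 9: append 86 -> window=[26, 36, 51, 86] -> max=86
step 10: append 72 -> window=[36, 51, 86, 72] -> max=86
step 11: append 83 -> window=[51, 86, 72, 83] -> max=86
Window #8 max = 86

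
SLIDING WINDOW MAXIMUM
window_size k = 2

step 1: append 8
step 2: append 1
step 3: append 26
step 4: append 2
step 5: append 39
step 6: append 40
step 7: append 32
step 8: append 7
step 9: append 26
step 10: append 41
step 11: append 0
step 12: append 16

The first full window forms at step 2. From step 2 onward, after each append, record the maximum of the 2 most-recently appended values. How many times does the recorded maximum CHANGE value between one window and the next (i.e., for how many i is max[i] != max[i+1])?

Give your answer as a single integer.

step 1: append 8 -> window=[8] (not full yet)
step 2: append 1 -> window=[8, 1] -> max=8
step 3: append 26 -> window=[1, 26] -> max=26
step 4: append 2 -> window=[26, 2] -> max=26
step 5: append 39 -> window=[2, 39] -> max=39
step 6: append 40 -> window=[39, 40] -> max=40
step 7: append 32 -> window=[40, 32] -> max=40
step 8: append 7 -> window=[32, 7] -> max=32
step 9: append 26 -> window=[7, 26] -> max=26
step 10: append 41 -> window=[26, 41] -> max=41
step 11: append 0 -> window=[41, 0] -> max=41
step 12: append 16 -> window=[0, 16] -> max=16
Recorded maximums: 8 26 26 39 40 40 32 26 41 41 16
Changes between consecutive maximums: 7

Answer: 7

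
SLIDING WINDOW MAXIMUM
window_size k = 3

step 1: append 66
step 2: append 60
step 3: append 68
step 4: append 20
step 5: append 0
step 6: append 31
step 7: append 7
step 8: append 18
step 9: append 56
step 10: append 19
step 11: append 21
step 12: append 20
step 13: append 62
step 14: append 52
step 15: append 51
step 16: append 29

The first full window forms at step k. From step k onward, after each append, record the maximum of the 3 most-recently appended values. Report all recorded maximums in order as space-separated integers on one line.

step 1: append 66 -> window=[66] (not full yet)
step 2: append 60 -> window=[66, 60] (not full yet)
step 3: append 68 -> window=[66, 60, 68] -> max=68
step 4: append 20 -> window=[60, 68, 20] -> max=68
step 5: append 0 -> window=[68, 20, 0] -> max=68
step 6: append 31 -> window=[20, 0, 31] -> max=31
step 7: append 7 -> window=[0, 31, 7] -> max=31
step 8: append 18 -> window=[31, 7, 18] -> max=31
step 9: append 56 -> window=[7, 18, 56] -> max=56
step 10: append 19 -> window=[18, 56, 19] -> max=56
step 11: append 21 -> window=[56, 19, 21] -> max=56
step 12: append 20 -> window=[19, 21, 20] -> max=21
step 13: append 62 -> window=[21, 20, 62] -> max=62
step 14: append 52 -> window=[20, 62, 52] -> max=62
step 15: append 51 -> window=[62, 52, 51] -> max=62
step 16: append 29 -> window=[52, 51, 29] -> max=52

Answer: 68 68 68 31 31 31 56 56 56 21 62 62 62 52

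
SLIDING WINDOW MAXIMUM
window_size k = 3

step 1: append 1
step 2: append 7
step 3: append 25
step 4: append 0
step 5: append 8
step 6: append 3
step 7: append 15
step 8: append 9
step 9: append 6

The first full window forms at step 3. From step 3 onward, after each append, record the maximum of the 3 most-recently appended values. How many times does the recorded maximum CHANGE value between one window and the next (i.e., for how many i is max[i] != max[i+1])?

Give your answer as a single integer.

step 1: append 1 -> window=[1] (not full yet)
step 2: append 7 -> window=[1, 7] (not full yet)
step 3: append 25 -> window=[1, 7, 25] -> max=25
step 4: append 0 -> window=[7, 25, 0] -> max=25
step 5: append 8 -> window=[25, 0, 8] -> max=25
step 6: append 3 -> window=[0, 8, 3] -> max=8
step 7: append 15 -> window=[8, 3, 15] -> max=15
step 8: append 9 -> window=[3, 15, 9] -> max=15
step 9: append 6 -> window=[15, 9, 6] -> max=15
Recorded maximums: 25 25 25 8 15 15 15
Changes between consecutive maximums: 2

Answer: 2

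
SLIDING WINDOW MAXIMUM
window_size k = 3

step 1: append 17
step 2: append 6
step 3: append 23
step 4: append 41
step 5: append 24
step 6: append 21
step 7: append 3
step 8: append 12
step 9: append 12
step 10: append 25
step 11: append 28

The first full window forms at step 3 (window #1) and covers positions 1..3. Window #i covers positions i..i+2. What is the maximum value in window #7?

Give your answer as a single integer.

Answer: 12

Derivation:
step 1: append 17 -> window=[17] (not full yet)
step 2: append 6 -> window=[17, 6] (not full yet)
step 3: append 23 -> window=[17, 6, 23] -> max=23
step 4: append 41 -> window=[6, 23, 41] -> max=41
step 5: append 24 -> window=[23, 41, 24] -> max=41
step 6: append 21 -> window=[41, 24, 21] -> max=41
step 7: append 3 -> window=[24, 21, 3] -> max=24
step 8: append 12 -> window=[21, 3, 12] -> max=21
step 9: append 12 -> window=[3, 12, 12] -> max=12
Window #7 max = 12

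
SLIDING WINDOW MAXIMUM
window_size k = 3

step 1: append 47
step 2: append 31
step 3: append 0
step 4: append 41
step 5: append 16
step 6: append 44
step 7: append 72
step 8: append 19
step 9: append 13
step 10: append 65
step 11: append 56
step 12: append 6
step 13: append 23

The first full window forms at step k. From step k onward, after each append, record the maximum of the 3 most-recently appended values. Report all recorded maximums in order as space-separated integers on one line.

step 1: append 47 -> window=[47] (not full yet)
step 2: append 31 -> window=[47, 31] (not full yet)
step 3: append 0 -> window=[47, 31, 0] -> max=47
step 4: append 41 -> window=[31, 0, 41] -> max=41
step 5: append 16 -> window=[0, 41, 16] -> max=41
step 6: append 44 -> window=[41, 16, 44] -> max=44
step 7: append 72 -> window=[16, 44, 72] -> max=72
step 8: append 19 -> window=[44, 72, 19] -> max=72
step 9: append 13 -> window=[72, 19, 13] -> max=72
step 10: append 65 -> window=[19, 13, 65] -> max=65
step 11: append 56 -> window=[13, 65, 56] -> max=65
step 12: append 6 -> window=[65, 56, 6] -> max=65
step 13: append 23 -> window=[56, 6, 23] -> max=56

Answer: 47 41 41 44 72 72 72 65 65 65 56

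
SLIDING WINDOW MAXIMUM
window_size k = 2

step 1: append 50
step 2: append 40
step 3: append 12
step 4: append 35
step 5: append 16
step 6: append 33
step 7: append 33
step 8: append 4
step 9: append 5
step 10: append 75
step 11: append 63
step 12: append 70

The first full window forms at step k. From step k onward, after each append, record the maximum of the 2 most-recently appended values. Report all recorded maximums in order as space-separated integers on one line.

Answer: 50 40 35 35 33 33 33 5 75 75 70

Derivation:
step 1: append 50 -> window=[50] (not full yet)
step 2: append 40 -> window=[50, 40] -> max=50
step 3: append 12 -> window=[40, 12] -> max=40
step 4: append 35 -> window=[12, 35] -> max=35
step 5: append 16 -> window=[35, 16] -> max=35
step 6: append 33 -> window=[16, 33] -> max=33
step 7: append 33 -> window=[33, 33] -> max=33
step 8: append 4 -> window=[33, 4] -> max=33
step 9: append 5 -> window=[4, 5] -> max=5
step 10: append 75 -> window=[5, 75] -> max=75
step 11: append 63 -> window=[75, 63] -> max=75
step 12: append 70 -> window=[63, 70] -> max=70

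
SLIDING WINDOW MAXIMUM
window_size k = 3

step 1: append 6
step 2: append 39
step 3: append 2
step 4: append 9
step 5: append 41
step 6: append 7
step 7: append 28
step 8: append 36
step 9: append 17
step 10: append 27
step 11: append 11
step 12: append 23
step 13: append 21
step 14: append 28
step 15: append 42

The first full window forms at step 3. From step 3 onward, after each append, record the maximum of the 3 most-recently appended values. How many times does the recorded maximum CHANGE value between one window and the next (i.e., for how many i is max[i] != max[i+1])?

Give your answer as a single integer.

Answer: 6

Derivation:
step 1: append 6 -> window=[6] (not full yet)
step 2: append 39 -> window=[6, 39] (not full yet)
step 3: append 2 -> window=[6, 39, 2] -> max=39
step 4: append 9 -> window=[39, 2, 9] -> max=39
step 5: append 41 -> window=[2, 9, 41] -> max=41
step 6: append 7 -> window=[9, 41, 7] -> max=41
step 7: append 28 -> window=[41, 7, 28] -> max=41
step 8: append 36 -> window=[7, 28, 36] -> max=36
step 9: append 17 -> window=[28, 36, 17] -> max=36
step 10: append 27 -> window=[36, 17, 27] -> max=36
step 11: append 11 -> window=[17, 27, 11] -> max=27
step 12: append 23 -> window=[27, 11, 23] -> max=27
step 13: append 21 -> window=[11, 23, 21] -> max=23
step 14: append 28 -> window=[23, 21, 28] -> max=28
step 15: append 42 -> window=[21, 28, 42] -> max=42
Recorded maximums: 39 39 41 41 41 36 36 36 27 27 23 28 42
Changes between consecutive maximums: 6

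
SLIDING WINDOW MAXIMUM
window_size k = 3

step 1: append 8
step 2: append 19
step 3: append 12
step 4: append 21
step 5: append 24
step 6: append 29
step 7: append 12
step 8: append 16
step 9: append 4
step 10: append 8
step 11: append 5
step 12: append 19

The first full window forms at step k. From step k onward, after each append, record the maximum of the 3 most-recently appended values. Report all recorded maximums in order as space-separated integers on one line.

step 1: append 8 -> window=[8] (not full yet)
step 2: append 19 -> window=[8, 19] (not full yet)
step 3: append 12 -> window=[8, 19, 12] -> max=19
step 4: append 21 -> window=[19, 12, 21] -> max=21
step 5: append 24 -> window=[12, 21, 24] -> max=24
step 6: append 29 -> window=[21, 24, 29] -> max=29
step 7: append 12 -> window=[24, 29, 12] -> max=29
step 8: append 16 -> window=[29, 12, 16] -> max=29
step 9: append 4 -> window=[12, 16, 4] -> max=16
step 10: append 8 -> window=[16, 4, 8] -> max=16
step 11: append 5 -> window=[4, 8, 5] -> max=8
step 12: append 19 -> window=[8, 5, 19] -> max=19

Answer: 19 21 24 29 29 29 16 16 8 19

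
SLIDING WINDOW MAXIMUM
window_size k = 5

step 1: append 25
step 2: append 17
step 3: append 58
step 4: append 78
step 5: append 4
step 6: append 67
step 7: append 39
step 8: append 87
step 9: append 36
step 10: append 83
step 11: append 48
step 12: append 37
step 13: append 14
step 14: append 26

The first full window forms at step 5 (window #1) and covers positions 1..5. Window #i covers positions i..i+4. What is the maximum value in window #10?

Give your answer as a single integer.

Answer: 83

Derivation:
step 1: append 25 -> window=[25] (not full yet)
step 2: append 17 -> window=[25, 17] (not full yet)
step 3: append 58 -> window=[25, 17, 58] (not full yet)
step 4: append 78 -> window=[25, 17, 58, 78] (not full yet)
step 5: append 4 -> window=[25, 17, 58, 78, 4] -> max=78
step 6: append 67 -> window=[17, 58, 78, 4, 67] -> max=78
step 7: append 39 -> window=[58, 78, 4, 67, 39] -> max=78
step 8: append 87 -> window=[78, 4, 67, 39, 87] -> max=87
step 9: append 36 -> window=[4, 67, 39, 87, 36] -> max=87
step 10: append 83 -> window=[67, 39, 87, 36, 83] -> max=87
step 11: append 48 -> window=[39, 87, 36, 83, 48] -> max=87
step 12: append 37 -> window=[87, 36, 83, 48, 37] -> max=87
step 13: append 14 -> window=[36, 83, 48, 37, 14] -> max=83
step 14: append 26 -> window=[83, 48, 37, 14, 26] -> max=83
Window #10 max = 83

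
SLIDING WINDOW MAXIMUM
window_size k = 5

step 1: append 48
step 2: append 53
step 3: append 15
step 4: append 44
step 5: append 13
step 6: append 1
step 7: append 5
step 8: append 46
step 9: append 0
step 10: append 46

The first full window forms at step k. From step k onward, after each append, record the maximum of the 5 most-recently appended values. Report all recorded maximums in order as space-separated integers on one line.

step 1: append 48 -> window=[48] (not full yet)
step 2: append 53 -> window=[48, 53] (not full yet)
step 3: append 15 -> window=[48, 53, 15] (not full yet)
step 4: append 44 -> window=[48, 53, 15, 44] (not full yet)
step 5: append 13 -> window=[48, 53, 15, 44, 13] -> max=53
step 6: append 1 -> window=[53, 15, 44, 13, 1] -> max=53
step 7: append 5 -> window=[15, 44, 13, 1, 5] -> max=44
step 8: append 46 -> window=[44, 13, 1, 5, 46] -> max=46
step 9: append 0 -> window=[13, 1, 5, 46, 0] -> max=46
step 10: append 46 -> window=[1, 5, 46, 0, 46] -> max=46

Answer: 53 53 44 46 46 46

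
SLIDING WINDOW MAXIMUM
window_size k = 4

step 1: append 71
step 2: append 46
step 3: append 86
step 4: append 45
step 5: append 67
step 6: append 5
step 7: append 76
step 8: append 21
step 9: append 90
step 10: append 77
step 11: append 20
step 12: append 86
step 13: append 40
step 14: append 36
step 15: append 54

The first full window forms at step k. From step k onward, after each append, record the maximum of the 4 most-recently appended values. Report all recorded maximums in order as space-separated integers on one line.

Answer: 86 86 86 76 76 90 90 90 90 86 86 86

Derivation:
step 1: append 71 -> window=[71] (not full yet)
step 2: append 46 -> window=[71, 46] (not full yet)
step 3: append 86 -> window=[71, 46, 86] (not full yet)
step 4: append 45 -> window=[71, 46, 86, 45] -> max=86
step 5: append 67 -> window=[46, 86, 45, 67] -> max=86
step 6: append 5 -> window=[86, 45, 67, 5] -> max=86
step 7: append 76 -> window=[45, 67, 5, 76] -> max=76
step 8: append 21 -> window=[67, 5, 76, 21] -> max=76
step 9: append 90 -> window=[5, 76, 21, 90] -> max=90
step 10: append 77 -> window=[76, 21, 90, 77] -> max=90
step 11: append 20 -> window=[21, 90, 77, 20] -> max=90
step 12: append 86 -> window=[90, 77, 20, 86] -> max=90
step 13: append 40 -> window=[77, 20, 86, 40] -> max=86
step 14: append 36 -> window=[20, 86, 40, 36] -> max=86
step 15: append 54 -> window=[86, 40, 36, 54] -> max=86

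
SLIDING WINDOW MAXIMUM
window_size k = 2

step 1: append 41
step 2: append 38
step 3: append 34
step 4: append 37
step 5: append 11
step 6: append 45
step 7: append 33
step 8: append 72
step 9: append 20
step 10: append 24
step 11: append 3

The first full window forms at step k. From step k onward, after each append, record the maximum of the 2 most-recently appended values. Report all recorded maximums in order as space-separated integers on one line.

step 1: append 41 -> window=[41] (not full yet)
step 2: append 38 -> window=[41, 38] -> max=41
step 3: append 34 -> window=[38, 34] -> max=38
step 4: append 37 -> window=[34, 37] -> max=37
step 5: append 11 -> window=[37, 11] -> max=37
step 6: append 45 -> window=[11, 45] -> max=45
step 7: append 33 -> window=[45, 33] -> max=45
step 8: append 72 -> window=[33, 72] -> max=72
step 9: append 20 -> window=[72, 20] -> max=72
step 10: append 24 -> window=[20, 24] -> max=24
step 11: append 3 -> window=[24, 3] -> max=24

Answer: 41 38 37 37 45 45 72 72 24 24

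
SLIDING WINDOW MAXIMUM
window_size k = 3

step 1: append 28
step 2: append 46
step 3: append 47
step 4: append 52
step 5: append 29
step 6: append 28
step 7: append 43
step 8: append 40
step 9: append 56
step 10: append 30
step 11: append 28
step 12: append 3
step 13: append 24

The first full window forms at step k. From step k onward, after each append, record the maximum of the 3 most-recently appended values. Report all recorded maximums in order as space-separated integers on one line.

step 1: append 28 -> window=[28] (not full yet)
step 2: append 46 -> window=[28, 46] (not full yet)
step 3: append 47 -> window=[28, 46, 47] -> max=47
step 4: append 52 -> window=[46, 47, 52] -> max=52
step 5: append 29 -> window=[47, 52, 29] -> max=52
step 6: append 28 -> window=[52, 29, 28] -> max=52
step 7: append 43 -> window=[29, 28, 43] -> max=43
step 8: append 40 -> window=[28, 43, 40] -> max=43
step 9: append 56 -> window=[43, 40, 56] -> max=56
step 10: append 30 -> window=[40, 56, 30] -> max=56
step 11: append 28 -> window=[56, 30, 28] -> max=56
step 12: append 3 -> window=[30, 28, 3] -> max=30
step 13: append 24 -> window=[28, 3, 24] -> max=28

Answer: 47 52 52 52 43 43 56 56 56 30 28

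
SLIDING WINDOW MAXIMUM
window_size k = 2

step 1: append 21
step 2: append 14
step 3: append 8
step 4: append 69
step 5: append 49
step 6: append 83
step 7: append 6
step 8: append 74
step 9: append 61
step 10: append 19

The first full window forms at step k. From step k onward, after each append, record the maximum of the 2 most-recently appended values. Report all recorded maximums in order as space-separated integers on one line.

step 1: append 21 -> window=[21] (not full yet)
step 2: append 14 -> window=[21, 14] -> max=21
step 3: append 8 -> window=[14, 8] -> max=14
step 4: append 69 -> window=[8, 69] -> max=69
step 5: append 49 -> window=[69, 49] -> max=69
step 6: append 83 -> window=[49, 83] -> max=83
step 7: append 6 -> window=[83, 6] -> max=83
step 8: append 74 -> window=[6, 74] -> max=74
step 9: append 61 -> window=[74, 61] -> max=74
step 10: append 19 -> window=[61, 19] -> max=61

Answer: 21 14 69 69 83 83 74 74 61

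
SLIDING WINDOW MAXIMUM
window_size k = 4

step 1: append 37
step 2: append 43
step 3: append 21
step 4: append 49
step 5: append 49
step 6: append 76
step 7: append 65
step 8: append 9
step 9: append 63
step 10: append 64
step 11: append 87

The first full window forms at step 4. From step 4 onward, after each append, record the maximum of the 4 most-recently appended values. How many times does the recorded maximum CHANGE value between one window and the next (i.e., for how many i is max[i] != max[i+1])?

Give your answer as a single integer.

step 1: append 37 -> window=[37] (not full yet)
step 2: append 43 -> window=[37, 43] (not full yet)
step 3: append 21 -> window=[37, 43, 21] (not full yet)
step 4: append 49 -> window=[37, 43, 21, 49] -> max=49
step 5: append 49 -> window=[43, 21, 49, 49] -> max=49
step 6: append 76 -> window=[21, 49, 49, 76] -> max=76
step 7: append 65 -> window=[49, 49, 76, 65] -> max=76
step 8: append 9 -> window=[49, 76, 65, 9] -> max=76
step 9: append 63 -> window=[76, 65, 9, 63] -> max=76
step 10: append 64 -> window=[65, 9, 63, 64] -> max=65
step 11: append 87 -> window=[9, 63, 64, 87] -> max=87
Recorded maximums: 49 49 76 76 76 76 65 87
Changes between consecutive maximums: 3

Answer: 3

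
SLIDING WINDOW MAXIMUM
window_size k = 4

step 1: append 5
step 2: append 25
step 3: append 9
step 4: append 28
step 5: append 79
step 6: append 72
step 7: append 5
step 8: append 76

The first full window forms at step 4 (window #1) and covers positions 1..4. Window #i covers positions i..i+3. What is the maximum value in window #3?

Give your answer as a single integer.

step 1: append 5 -> window=[5] (not full yet)
step 2: append 25 -> window=[5, 25] (not full yet)
step 3: append 9 -> window=[5, 25, 9] (not full yet)
step 4: append 28 -> window=[5, 25, 9, 28] -> max=28
step 5: append 79 -> window=[25, 9, 28, 79] -> max=79
step 6: append 72 -> window=[9, 28, 79, 72] -> max=79
Window #3 max = 79

Answer: 79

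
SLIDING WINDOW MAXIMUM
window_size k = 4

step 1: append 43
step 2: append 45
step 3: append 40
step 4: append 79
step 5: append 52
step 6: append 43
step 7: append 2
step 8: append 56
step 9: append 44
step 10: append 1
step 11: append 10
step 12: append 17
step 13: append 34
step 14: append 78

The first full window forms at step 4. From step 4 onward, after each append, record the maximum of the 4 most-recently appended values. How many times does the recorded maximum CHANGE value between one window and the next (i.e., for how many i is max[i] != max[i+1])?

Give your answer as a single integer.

step 1: append 43 -> window=[43] (not full yet)
step 2: append 45 -> window=[43, 45] (not full yet)
step 3: append 40 -> window=[43, 45, 40] (not full yet)
step 4: append 79 -> window=[43, 45, 40, 79] -> max=79
step 5: append 52 -> window=[45, 40, 79, 52] -> max=79
step 6: append 43 -> window=[40, 79, 52, 43] -> max=79
step 7: append 2 -> window=[79, 52, 43, 2] -> max=79
step 8: append 56 -> window=[52, 43, 2, 56] -> max=56
step 9: append 44 -> window=[43, 2, 56, 44] -> max=56
step 10: append 1 -> window=[2, 56, 44, 1] -> max=56
step 11: append 10 -> window=[56, 44, 1, 10] -> max=56
step 12: append 17 -> window=[44, 1, 10, 17] -> max=44
step 13: append 34 -> window=[1, 10, 17, 34] -> max=34
step 14: append 78 -> window=[10, 17, 34, 78] -> max=78
Recorded maximums: 79 79 79 79 56 56 56 56 44 34 78
Changes between consecutive maximums: 4

Answer: 4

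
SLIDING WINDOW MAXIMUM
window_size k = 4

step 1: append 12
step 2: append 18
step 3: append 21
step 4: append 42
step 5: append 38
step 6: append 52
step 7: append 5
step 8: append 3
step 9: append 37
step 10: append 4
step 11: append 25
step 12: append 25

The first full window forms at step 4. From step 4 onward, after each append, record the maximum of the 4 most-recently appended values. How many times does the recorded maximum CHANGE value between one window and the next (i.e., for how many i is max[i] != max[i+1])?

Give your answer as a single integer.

step 1: append 12 -> window=[12] (not full yet)
step 2: append 18 -> window=[12, 18] (not full yet)
step 3: append 21 -> window=[12, 18, 21] (not full yet)
step 4: append 42 -> window=[12, 18, 21, 42] -> max=42
step 5: append 38 -> window=[18, 21, 42, 38] -> max=42
step 6: append 52 -> window=[21, 42, 38, 52] -> max=52
step 7: append 5 -> window=[42, 38, 52, 5] -> max=52
step 8: append 3 -> window=[38, 52, 5, 3] -> max=52
step 9: append 37 -> window=[52, 5, 3, 37] -> max=52
step 10: append 4 -> window=[5, 3, 37, 4] -> max=37
step 11: append 25 -> window=[3, 37, 4, 25] -> max=37
step 12: append 25 -> window=[37, 4, 25, 25] -> max=37
Recorded maximums: 42 42 52 52 52 52 37 37 37
Changes between consecutive maximums: 2

Answer: 2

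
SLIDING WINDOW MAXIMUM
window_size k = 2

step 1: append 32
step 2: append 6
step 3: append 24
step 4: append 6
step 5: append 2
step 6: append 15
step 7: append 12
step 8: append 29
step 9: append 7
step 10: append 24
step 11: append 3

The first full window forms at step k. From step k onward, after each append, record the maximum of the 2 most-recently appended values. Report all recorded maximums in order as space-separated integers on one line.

Answer: 32 24 24 6 15 15 29 29 24 24

Derivation:
step 1: append 32 -> window=[32] (not full yet)
step 2: append 6 -> window=[32, 6] -> max=32
step 3: append 24 -> window=[6, 24] -> max=24
step 4: append 6 -> window=[24, 6] -> max=24
step 5: append 2 -> window=[6, 2] -> max=6
step 6: append 15 -> window=[2, 15] -> max=15
step 7: append 12 -> window=[15, 12] -> max=15
step 8: append 29 -> window=[12, 29] -> max=29
step 9: append 7 -> window=[29, 7] -> max=29
step 10: append 24 -> window=[7, 24] -> max=24
step 11: append 3 -> window=[24, 3] -> max=24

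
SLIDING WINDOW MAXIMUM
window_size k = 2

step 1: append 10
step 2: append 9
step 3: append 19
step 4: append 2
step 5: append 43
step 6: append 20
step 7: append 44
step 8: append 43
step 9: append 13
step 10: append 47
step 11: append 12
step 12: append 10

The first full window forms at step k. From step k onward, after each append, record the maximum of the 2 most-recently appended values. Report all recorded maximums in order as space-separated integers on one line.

Answer: 10 19 19 43 43 44 44 43 47 47 12

Derivation:
step 1: append 10 -> window=[10] (not full yet)
step 2: append 9 -> window=[10, 9] -> max=10
step 3: append 19 -> window=[9, 19] -> max=19
step 4: append 2 -> window=[19, 2] -> max=19
step 5: append 43 -> window=[2, 43] -> max=43
step 6: append 20 -> window=[43, 20] -> max=43
step 7: append 44 -> window=[20, 44] -> max=44
step 8: append 43 -> window=[44, 43] -> max=44
step 9: append 13 -> window=[43, 13] -> max=43
step 10: append 47 -> window=[13, 47] -> max=47
step 11: append 12 -> window=[47, 12] -> max=47
step 12: append 10 -> window=[12, 10] -> max=12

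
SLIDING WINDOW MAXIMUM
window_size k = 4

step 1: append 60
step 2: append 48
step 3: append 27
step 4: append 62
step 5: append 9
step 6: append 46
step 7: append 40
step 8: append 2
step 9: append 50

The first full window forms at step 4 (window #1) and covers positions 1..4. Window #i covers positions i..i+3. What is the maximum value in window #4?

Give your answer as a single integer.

step 1: append 60 -> window=[60] (not full yet)
step 2: append 48 -> window=[60, 48] (not full yet)
step 3: append 27 -> window=[60, 48, 27] (not full yet)
step 4: append 62 -> window=[60, 48, 27, 62] -> max=62
step 5: append 9 -> window=[48, 27, 62, 9] -> max=62
step 6: append 46 -> window=[27, 62, 9, 46] -> max=62
step 7: append 40 -> window=[62, 9, 46, 40] -> max=62
Window #4 max = 62

Answer: 62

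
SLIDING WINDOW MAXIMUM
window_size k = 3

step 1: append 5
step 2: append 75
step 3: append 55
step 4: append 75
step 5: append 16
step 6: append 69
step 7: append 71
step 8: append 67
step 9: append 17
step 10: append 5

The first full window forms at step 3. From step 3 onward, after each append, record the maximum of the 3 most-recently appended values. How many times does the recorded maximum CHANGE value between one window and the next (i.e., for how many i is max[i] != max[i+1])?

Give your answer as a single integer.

Answer: 2

Derivation:
step 1: append 5 -> window=[5] (not full yet)
step 2: append 75 -> window=[5, 75] (not full yet)
step 3: append 55 -> window=[5, 75, 55] -> max=75
step 4: append 75 -> window=[75, 55, 75] -> max=75
step 5: append 16 -> window=[55, 75, 16] -> max=75
step 6: append 69 -> window=[75, 16, 69] -> max=75
step 7: append 71 -> window=[16, 69, 71] -> max=71
step 8: append 67 -> window=[69, 71, 67] -> max=71
step 9: append 17 -> window=[71, 67, 17] -> max=71
step 10: append 5 -> window=[67, 17, 5] -> max=67
Recorded maximums: 75 75 75 75 71 71 71 67
Changes between consecutive maximums: 2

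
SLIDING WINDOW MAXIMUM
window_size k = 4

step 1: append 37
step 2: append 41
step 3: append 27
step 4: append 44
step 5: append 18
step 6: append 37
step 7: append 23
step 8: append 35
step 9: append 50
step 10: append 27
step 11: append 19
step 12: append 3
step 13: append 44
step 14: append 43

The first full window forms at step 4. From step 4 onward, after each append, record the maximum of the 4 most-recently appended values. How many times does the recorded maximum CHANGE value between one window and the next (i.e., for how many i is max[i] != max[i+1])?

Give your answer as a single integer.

step 1: append 37 -> window=[37] (not full yet)
step 2: append 41 -> window=[37, 41] (not full yet)
step 3: append 27 -> window=[37, 41, 27] (not full yet)
step 4: append 44 -> window=[37, 41, 27, 44] -> max=44
step 5: append 18 -> window=[41, 27, 44, 18] -> max=44
step 6: append 37 -> window=[27, 44, 18, 37] -> max=44
step 7: append 23 -> window=[44, 18, 37, 23] -> max=44
step 8: append 35 -> window=[18, 37, 23, 35] -> max=37
step 9: append 50 -> window=[37, 23, 35, 50] -> max=50
step 10: append 27 -> window=[23, 35, 50, 27] -> max=50
step 11: append 19 -> window=[35, 50, 27, 19] -> max=50
step 12: append 3 -> window=[50, 27, 19, 3] -> max=50
step 13: append 44 -> window=[27, 19, 3, 44] -> max=44
step 14: append 43 -> window=[19, 3, 44, 43] -> max=44
Recorded maximums: 44 44 44 44 37 50 50 50 50 44 44
Changes between consecutive maximums: 3

Answer: 3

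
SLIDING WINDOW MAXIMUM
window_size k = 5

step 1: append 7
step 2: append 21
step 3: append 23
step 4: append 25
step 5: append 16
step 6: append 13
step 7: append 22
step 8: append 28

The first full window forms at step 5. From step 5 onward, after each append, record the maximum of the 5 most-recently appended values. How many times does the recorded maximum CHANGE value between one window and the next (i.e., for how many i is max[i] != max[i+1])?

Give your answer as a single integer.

step 1: append 7 -> window=[7] (not full yet)
step 2: append 21 -> window=[7, 21] (not full yet)
step 3: append 23 -> window=[7, 21, 23] (not full yet)
step 4: append 25 -> window=[7, 21, 23, 25] (not full yet)
step 5: append 16 -> window=[7, 21, 23, 25, 16] -> max=25
step 6: append 13 -> window=[21, 23, 25, 16, 13] -> max=25
step 7: append 22 -> window=[23, 25, 16, 13, 22] -> max=25
step 8: append 28 -> window=[25, 16, 13, 22, 28] -> max=28
Recorded maximums: 25 25 25 28
Changes between consecutive maximums: 1

Answer: 1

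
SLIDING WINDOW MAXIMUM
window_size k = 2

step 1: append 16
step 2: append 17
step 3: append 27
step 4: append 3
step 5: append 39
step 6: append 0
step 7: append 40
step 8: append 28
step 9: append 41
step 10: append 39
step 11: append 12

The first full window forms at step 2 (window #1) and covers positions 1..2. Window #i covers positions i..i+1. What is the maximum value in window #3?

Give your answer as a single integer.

Answer: 27

Derivation:
step 1: append 16 -> window=[16] (not full yet)
step 2: append 17 -> window=[16, 17] -> max=17
step 3: append 27 -> window=[17, 27] -> max=27
step 4: append 3 -> window=[27, 3] -> max=27
Window #3 max = 27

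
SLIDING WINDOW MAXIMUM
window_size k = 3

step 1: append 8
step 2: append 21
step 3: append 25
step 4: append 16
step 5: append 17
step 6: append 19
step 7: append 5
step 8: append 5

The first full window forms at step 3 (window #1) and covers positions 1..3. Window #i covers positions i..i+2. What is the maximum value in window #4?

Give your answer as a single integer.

Answer: 19

Derivation:
step 1: append 8 -> window=[8] (not full yet)
step 2: append 21 -> window=[8, 21] (not full yet)
step 3: append 25 -> window=[8, 21, 25] -> max=25
step 4: append 16 -> window=[21, 25, 16] -> max=25
step 5: append 17 -> window=[25, 16, 17] -> max=25
step 6: append 19 -> window=[16, 17, 19] -> max=19
Window #4 max = 19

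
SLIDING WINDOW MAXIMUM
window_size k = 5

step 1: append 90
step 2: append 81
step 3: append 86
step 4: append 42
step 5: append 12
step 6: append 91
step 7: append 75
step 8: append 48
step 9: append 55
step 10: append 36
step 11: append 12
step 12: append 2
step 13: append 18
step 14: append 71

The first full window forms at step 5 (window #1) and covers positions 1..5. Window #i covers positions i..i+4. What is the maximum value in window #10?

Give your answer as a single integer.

step 1: append 90 -> window=[90] (not full yet)
step 2: append 81 -> window=[90, 81] (not full yet)
step 3: append 86 -> window=[90, 81, 86] (not full yet)
step 4: append 42 -> window=[90, 81, 86, 42] (not full yet)
step 5: append 12 -> window=[90, 81, 86, 42, 12] -> max=90
step 6: append 91 -> window=[81, 86, 42, 12, 91] -> max=91
step 7: append 75 -> window=[86, 42, 12, 91, 75] -> max=91
step 8: append 48 -> window=[42, 12, 91, 75, 48] -> max=91
step 9: append 55 -> window=[12, 91, 75, 48, 55] -> max=91
step 10: append 36 -> window=[91, 75, 48, 55, 36] -> max=91
step 11: append 12 -> window=[75, 48, 55, 36, 12] -> max=75
step 12: append 2 -> window=[48, 55, 36, 12, 2] -> max=55
step 13: append 18 -> window=[55, 36, 12, 2, 18] -> max=55
step 14: append 71 -> window=[36, 12, 2, 18, 71] -> max=71
Window #10 max = 71

Answer: 71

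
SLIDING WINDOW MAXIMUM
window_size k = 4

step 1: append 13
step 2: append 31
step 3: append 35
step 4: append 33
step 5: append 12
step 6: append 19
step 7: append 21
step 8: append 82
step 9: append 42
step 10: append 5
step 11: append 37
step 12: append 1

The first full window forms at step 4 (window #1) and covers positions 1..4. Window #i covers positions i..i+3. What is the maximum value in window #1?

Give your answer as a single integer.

step 1: append 13 -> window=[13] (not full yet)
step 2: append 31 -> window=[13, 31] (not full yet)
step 3: append 35 -> window=[13, 31, 35] (not full yet)
step 4: append 33 -> window=[13, 31, 35, 33] -> max=35
Window #1 max = 35

Answer: 35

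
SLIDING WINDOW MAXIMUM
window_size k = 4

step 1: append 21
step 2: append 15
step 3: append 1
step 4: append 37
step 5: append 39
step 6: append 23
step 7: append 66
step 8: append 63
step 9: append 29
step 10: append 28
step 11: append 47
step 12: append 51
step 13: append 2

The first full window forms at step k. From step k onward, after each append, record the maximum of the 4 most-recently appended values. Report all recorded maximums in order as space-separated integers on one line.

Answer: 37 39 39 66 66 66 66 63 51 51

Derivation:
step 1: append 21 -> window=[21] (not full yet)
step 2: append 15 -> window=[21, 15] (not full yet)
step 3: append 1 -> window=[21, 15, 1] (not full yet)
step 4: append 37 -> window=[21, 15, 1, 37] -> max=37
step 5: append 39 -> window=[15, 1, 37, 39] -> max=39
step 6: append 23 -> window=[1, 37, 39, 23] -> max=39
step 7: append 66 -> window=[37, 39, 23, 66] -> max=66
step 8: append 63 -> window=[39, 23, 66, 63] -> max=66
step 9: append 29 -> window=[23, 66, 63, 29] -> max=66
step 10: append 28 -> window=[66, 63, 29, 28] -> max=66
step 11: append 47 -> window=[63, 29, 28, 47] -> max=63
step 12: append 51 -> window=[29, 28, 47, 51] -> max=51
step 13: append 2 -> window=[28, 47, 51, 2] -> max=51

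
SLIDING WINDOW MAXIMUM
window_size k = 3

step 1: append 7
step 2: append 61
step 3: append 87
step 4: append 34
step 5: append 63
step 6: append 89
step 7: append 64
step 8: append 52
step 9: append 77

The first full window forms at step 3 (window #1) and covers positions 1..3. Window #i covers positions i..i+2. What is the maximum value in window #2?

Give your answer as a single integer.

step 1: append 7 -> window=[7] (not full yet)
step 2: append 61 -> window=[7, 61] (not full yet)
step 3: append 87 -> window=[7, 61, 87] -> max=87
step 4: append 34 -> window=[61, 87, 34] -> max=87
Window #2 max = 87

Answer: 87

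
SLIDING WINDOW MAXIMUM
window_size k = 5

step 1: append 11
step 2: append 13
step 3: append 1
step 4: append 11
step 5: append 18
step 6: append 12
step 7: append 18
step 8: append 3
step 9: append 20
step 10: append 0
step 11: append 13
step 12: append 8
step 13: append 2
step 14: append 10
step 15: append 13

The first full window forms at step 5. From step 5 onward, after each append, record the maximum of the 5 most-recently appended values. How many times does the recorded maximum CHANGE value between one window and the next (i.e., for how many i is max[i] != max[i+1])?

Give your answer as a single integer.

Answer: 2

Derivation:
step 1: append 11 -> window=[11] (not full yet)
step 2: append 13 -> window=[11, 13] (not full yet)
step 3: append 1 -> window=[11, 13, 1] (not full yet)
step 4: append 11 -> window=[11, 13, 1, 11] (not full yet)
step 5: append 18 -> window=[11, 13, 1, 11, 18] -> max=18
step 6: append 12 -> window=[13, 1, 11, 18, 12] -> max=18
step 7: append 18 -> window=[1, 11, 18, 12, 18] -> max=18
step 8: append 3 -> window=[11, 18, 12, 18, 3] -> max=18
step 9: append 20 -> window=[18, 12, 18, 3, 20] -> max=20
step 10: append 0 -> window=[12, 18, 3, 20, 0] -> max=20
step 11: append 13 -> window=[18, 3, 20, 0, 13] -> max=20
step 12: append 8 -> window=[3, 20, 0, 13, 8] -> max=20
step 13: append 2 -> window=[20, 0, 13, 8, 2] -> max=20
step 14: append 10 -> window=[0, 13, 8, 2, 10] -> max=13
step 15: append 13 -> window=[13, 8, 2, 10, 13] -> max=13
Recorded maximums: 18 18 18 18 20 20 20 20 20 13 13
Changes between consecutive maximums: 2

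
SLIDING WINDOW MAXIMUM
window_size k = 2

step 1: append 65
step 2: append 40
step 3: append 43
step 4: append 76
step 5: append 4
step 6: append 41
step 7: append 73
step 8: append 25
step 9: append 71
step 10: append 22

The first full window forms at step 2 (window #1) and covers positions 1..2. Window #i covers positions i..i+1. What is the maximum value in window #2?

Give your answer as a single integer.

Answer: 43

Derivation:
step 1: append 65 -> window=[65] (not full yet)
step 2: append 40 -> window=[65, 40] -> max=65
step 3: append 43 -> window=[40, 43] -> max=43
Window #2 max = 43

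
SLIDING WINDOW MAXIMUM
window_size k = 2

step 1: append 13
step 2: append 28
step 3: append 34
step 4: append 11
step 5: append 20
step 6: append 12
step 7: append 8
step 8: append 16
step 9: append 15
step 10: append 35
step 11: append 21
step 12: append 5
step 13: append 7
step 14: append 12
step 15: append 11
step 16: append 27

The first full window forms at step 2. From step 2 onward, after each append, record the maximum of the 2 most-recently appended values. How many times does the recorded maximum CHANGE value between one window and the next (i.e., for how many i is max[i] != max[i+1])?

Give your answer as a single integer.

step 1: append 13 -> window=[13] (not full yet)
step 2: append 28 -> window=[13, 28] -> max=28
step 3: append 34 -> window=[28, 34] -> max=34
step 4: append 11 -> window=[34, 11] -> max=34
step 5: append 20 -> window=[11, 20] -> max=20
step 6: append 12 -> window=[20, 12] -> max=20
step 7: append 8 -> window=[12, 8] -> max=12
step 8: append 16 -> window=[8, 16] -> max=16
step 9: append 15 -> window=[16, 15] -> max=16
step 10: append 35 -> window=[15, 35] -> max=35
step 11: append 21 -> window=[35, 21] -> max=35
step 12: append 5 -> window=[21, 5] -> max=21
step 13: append 7 -> window=[5, 7] -> max=7
step 14: append 12 -> window=[7, 12] -> max=12
step 15: append 11 -> window=[12, 11] -> max=12
step 16: append 27 -> window=[11, 27] -> max=27
Recorded maximums: 28 34 34 20 20 12 16 16 35 35 21 7 12 12 27
Changes between consecutive maximums: 9

Answer: 9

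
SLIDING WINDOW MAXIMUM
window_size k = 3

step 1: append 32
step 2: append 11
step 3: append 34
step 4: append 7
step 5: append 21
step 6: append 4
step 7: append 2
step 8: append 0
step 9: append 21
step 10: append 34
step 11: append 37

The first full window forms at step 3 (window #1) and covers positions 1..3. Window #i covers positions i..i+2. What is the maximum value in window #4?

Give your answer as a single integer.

step 1: append 32 -> window=[32] (not full yet)
step 2: append 11 -> window=[32, 11] (not full yet)
step 3: append 34 -> window=[32, 11, 34] -> max=34
step 4: append 7 -> window=[11, 34, 7] -> max=34
step 5: append 21 -> window=[34, 7, 21] -> max=34
step 6: append 4 -> window=[7, 21, 4] -> max=21
Window #4 max = 21

Answer: 21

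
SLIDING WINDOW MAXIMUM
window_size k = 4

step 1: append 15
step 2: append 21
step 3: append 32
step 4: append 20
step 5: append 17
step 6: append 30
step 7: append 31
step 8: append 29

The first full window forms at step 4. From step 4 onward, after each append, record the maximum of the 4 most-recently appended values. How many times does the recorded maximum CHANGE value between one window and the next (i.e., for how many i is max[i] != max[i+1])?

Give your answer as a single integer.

step 1: append 15 -> window=[15] (not full yet)
step 2: append 21 -> window=[15, 21] (not full yet)
step 3: append 32 -> window=[15, 21, 32] (not full yet)
step 4: append 20 -> window=[15, 21, 32, 20] -> max=32
step 5: append 17 -> window=[21, 32, 20, 17] -> max=32
step 6: append 30 -> window=[32, 20, 17, 30] -> max=32
step 7: append 31 -> window=[20, 17, 30, 31] -> max=31
step 8: append 29 -> window=[17, 30, 31, 29] -> max=31
Recorded maximums: 32 32 32 31 31
Changes between consecutive maximums: 1

Answer: 1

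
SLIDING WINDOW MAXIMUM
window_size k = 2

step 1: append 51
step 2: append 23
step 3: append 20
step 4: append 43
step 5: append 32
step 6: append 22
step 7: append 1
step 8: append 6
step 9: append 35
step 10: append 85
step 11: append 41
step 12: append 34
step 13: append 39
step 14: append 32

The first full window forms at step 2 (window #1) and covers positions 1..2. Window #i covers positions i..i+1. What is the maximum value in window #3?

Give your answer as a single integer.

Answer: 43

Derivation:
step 1: append 51 -> window=[51] (not full yet)
step 2: append 23 -> window=[51, 23] -> max=51
step 3: append 20 -> window=[23, 20] -> max=23
step 4: append 43 -> window=[20, 43] -> max=43
Window #3 max = 43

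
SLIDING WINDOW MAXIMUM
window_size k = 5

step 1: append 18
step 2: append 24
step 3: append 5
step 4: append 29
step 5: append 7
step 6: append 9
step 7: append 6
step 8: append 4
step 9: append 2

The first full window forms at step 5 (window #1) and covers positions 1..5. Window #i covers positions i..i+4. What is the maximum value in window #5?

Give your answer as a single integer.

step 1: append 18 -> window=[18] (not full yet)
step 2: append 24 -> window=[18, 24] (not full yet)
step 3: append 5 -> window=[18, 24, 5] (not full yet)
step 4: append 29 -> window=[18, 24, 5, 29] (not full yet)
step 5: append 7 -> window=[18, 24, 5, 29, 7] -> max=29
step 6: append 9 -> window=[24, 5, 29, 7, 9] -> max=29
step 7: append 6 -> window=[5, 29, 7, 9, 6] -> max=29
step 8: append 4 -> window=[29, 7, 9, 6, 4] -> max=29
step 9: append 2 -> window=[7, 9, 6, 4, 2] -> max=9
Window #5 max = 9

Answer: 9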